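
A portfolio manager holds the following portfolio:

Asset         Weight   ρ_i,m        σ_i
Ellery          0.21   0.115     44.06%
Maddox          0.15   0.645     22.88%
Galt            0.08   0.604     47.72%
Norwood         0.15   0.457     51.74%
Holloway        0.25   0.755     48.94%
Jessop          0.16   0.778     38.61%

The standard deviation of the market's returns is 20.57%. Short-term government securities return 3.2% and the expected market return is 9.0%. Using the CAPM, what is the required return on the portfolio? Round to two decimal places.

β_Ellery = 0.115 × 44.06% / 20.57% = 0.2463
β_Maddox = 0.645 × 22.88% / 20.57% = 0.7174
β_Galt = 0.604 × 47.72% / 20.57% = 1.4012
β_Norwood = 0.457 × 51.74% / 20.57% = 1.1495
β_Holloway = 0.755 × 48.94% / 20.57% = 1.7963
β_Jessop = 0.778 × 38.61% / 20.57% = 1.4603
β_P = Σ w_i β_i = 0.21×0.2463 + 0.15×0.7174 + 0.08×1.4012 + 0.15×1.1495 + 0.25×1.7963 + 0.16×1.4603 = 1.1266
MRP = 9.0% − 3.2% = 5.80%
E(R_P) = R_f + β_P × MRP = 3.2% + 1.1266 × 5.8% = 9.73%

9.73%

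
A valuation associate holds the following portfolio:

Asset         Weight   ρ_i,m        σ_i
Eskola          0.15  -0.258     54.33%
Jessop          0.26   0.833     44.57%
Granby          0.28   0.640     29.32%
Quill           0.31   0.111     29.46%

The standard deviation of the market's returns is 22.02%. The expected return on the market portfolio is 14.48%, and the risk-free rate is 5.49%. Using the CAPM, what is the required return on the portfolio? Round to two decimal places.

11.13%

β_Eskola = -0.258 × 54.33% / 22.02% = -0.6366
β_Jessop = 0.833 × 44.57% / 22.02% = 1.6860
β_Granby = 0.640 × 29.32% / 22.02% = 0.8522
β_Quill = 0.111 × 29.46% / 22.02% = 0.1485
β_P = Σ w_i β_i = 0.15×-0.6366 + 0.26×1.6860 + 0.28×0.8522 + 0.31×0.1485 = 0.6275
MRP = 14.48% − 5.49% = 8.99%
E(R_P) = R_f + β_P × MRP = 5.49% + 0.6275 × 8.99% = 11.13%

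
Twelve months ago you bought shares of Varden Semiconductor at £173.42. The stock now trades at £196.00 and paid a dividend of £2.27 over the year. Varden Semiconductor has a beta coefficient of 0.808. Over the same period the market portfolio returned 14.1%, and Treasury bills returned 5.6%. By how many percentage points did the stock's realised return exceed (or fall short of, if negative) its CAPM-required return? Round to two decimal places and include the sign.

+1.86%

Realised HPR = (P1 + D1 − P0) / P0 = (196.00 + 2.27 − 173.42) / 173.42 = 24.85 / 173.42 = 14.3294%
MRP = 14.1% − 5.6% = 8.50%
CAPM required = R_f + β·MRP = 5.6% + 0.808 × 8.5% = 12.4680%
α = realised − required = 14.3294% − 12.4680% = +1.86%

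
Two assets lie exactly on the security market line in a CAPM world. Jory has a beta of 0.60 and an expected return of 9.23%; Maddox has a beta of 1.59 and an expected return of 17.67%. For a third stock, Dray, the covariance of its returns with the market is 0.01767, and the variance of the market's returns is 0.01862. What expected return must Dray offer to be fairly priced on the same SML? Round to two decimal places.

12.21%

MRP = (17.67% − 9.23%) / (1.59 − 0.60) = 8.5253%
R_f = 9.23% − 0.60 × 8.5253% = 4.1148%
β_Dray = Cov / Var(R_m) = 0.01767 / 0.01862 = 0.9490
E(R_Dray) = R_f + β × MRP = 4.1148% + 0.9490 × 8.5253% = 12.21%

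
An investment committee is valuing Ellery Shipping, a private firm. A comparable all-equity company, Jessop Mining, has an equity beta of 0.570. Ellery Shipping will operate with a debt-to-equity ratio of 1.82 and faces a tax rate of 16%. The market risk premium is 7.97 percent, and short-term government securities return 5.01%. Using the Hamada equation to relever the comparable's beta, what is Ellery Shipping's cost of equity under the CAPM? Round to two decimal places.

16.50%

β_L = β_U × [1 + (1 − t)(D/E)] = 0.570 × [1 + (1 − 0.16) × 1.82]
    = 0.570 × [1 + 0.84 × 1.82] = 0.570 × 2.5288 = 1.4414
E(R) = R_f + β_L × MRP = 5.01% + 1.4414 × 7.97% = 16.50%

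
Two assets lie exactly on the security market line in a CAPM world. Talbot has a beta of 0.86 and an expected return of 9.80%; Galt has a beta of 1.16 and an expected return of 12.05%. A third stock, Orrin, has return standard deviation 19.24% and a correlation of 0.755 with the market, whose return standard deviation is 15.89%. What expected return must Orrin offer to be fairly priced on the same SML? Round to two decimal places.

10.21%

MRP = (12.05% − 9.80%) / (1.16 − 0.86) = 7.5000%
R_f = 9.80% − 0.86 × 7.5000% = 3.3500%
β_Orrin = ρ·σ_i/σ_m = 0.755 × 19.24 / 15.89 = 0.9142
E(R_Orrin) = R_f + β × MRP = 3.3500% + 0.9142 × 7.5000% = 10.21%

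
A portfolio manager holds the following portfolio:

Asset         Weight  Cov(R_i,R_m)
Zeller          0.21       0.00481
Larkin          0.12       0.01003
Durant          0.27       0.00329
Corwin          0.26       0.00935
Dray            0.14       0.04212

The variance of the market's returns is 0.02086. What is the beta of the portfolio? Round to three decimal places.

0.548

β_Zeller = 0.00481 / 0.02086 = 0.2306
β_Larkin = 0.01003 / 0.02086 = 0.4808
β_Durant = 0.00329 / 0.02086 = 0.1577
β_Corwin = 0.00935 / 0.02086 = 0.4482
β_Dray = 0.04212 / 0.02086 = 2.0192
β_P = Σ w_i β_i = 0.21×0.2306 + 0.12×0.4808 + 0.27×0.1577 + 0.26×0.4482 + 0.14×2.0192 = 0.5479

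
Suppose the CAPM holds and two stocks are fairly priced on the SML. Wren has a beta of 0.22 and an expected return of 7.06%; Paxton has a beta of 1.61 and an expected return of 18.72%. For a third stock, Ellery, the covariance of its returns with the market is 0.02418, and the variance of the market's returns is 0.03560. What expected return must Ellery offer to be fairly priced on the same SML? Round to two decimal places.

10.91%

MRP = (18.72% − 7.06%) / (1.61 − 0.22) = 8.3885%
R_f = 7.06% − 0.22 × 8.3885% = 5.2145%
β_Ellery = Cov / Var(R_m) = 0.02418 / 0.03560 = 0.6792
E(R_Ellery) = R_f + β × MRP = 5.2145% + 0.6792 × 8.3885% = 10.91%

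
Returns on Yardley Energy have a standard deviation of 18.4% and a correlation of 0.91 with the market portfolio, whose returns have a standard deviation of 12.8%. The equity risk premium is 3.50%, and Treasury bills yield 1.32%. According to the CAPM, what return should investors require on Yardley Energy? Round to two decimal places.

β = ρ × σ_i / σ_m = 0.91 × 18.4% / 12.8% = 1.3081
E(R) = 1.32% + 1.3081 × 3.50% = 5.90%

5.90%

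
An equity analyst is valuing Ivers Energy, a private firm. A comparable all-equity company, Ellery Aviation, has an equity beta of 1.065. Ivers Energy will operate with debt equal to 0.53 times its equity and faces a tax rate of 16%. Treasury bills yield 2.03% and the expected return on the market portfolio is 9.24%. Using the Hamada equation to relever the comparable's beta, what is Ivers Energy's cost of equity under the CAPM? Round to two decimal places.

β_L = β_U × [1 + (1 − t)(D/E)] = 1.065 × [1 + (1 − 0.16) × 0.53]
    = 1.065 × [1 + 0.84 × 0.53] = 1.065 × 1.4452 = 1.5391
MRP = 9.24% − 2.03% = 7.21%
E(R) = R_f + β_L × MRP = 2.03% + 1.5391 × 7.21% = 13.13%

13.13%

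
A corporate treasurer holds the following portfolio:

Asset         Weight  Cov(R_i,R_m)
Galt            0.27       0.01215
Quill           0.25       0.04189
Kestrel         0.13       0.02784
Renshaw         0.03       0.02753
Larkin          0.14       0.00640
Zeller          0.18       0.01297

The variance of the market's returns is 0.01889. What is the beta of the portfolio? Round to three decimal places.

1.134

β_Galt = 0.01215 / 0.01889 = 0.6432
β_Quill = 0.04189 / 0.01889 = 2.2176
β_Kestrel = 0.02784 / 0.01889 = 1.4738
β_Renshaw = 0.02753 / 0.01889 = 1.4574
β_Larkin = 0.00640 / 0.01889 = 0.3388
β_Zeller = 0.01297 / 0.01889 = 0.6866
β_P = Σ w_i β_i = 0.27×0.6432 + 0.25×2.2176 + 0.13×1.4738 + 0.03×1.4574 + 0.14×0.3388 + 0.18×0.6866 = 1.1344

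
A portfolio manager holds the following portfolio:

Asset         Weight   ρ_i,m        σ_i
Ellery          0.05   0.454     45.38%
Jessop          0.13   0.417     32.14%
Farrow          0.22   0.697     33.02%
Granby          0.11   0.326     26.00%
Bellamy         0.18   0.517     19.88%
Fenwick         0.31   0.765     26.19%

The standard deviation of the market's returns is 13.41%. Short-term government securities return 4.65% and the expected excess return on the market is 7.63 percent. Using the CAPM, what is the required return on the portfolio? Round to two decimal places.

14.23%

β_Ellery = 0.454 × 45.38% / 13.41% = 1.5364
β_Jessop = 0.417 × 32.14% / 13.41% = 0.9994
β_Farrow = 0.697 × 33.02% / 13.41% = 1.7163
β_Granby = 0.326 × 26.00% / 13.41% = 0.6321
β_Bellamy = 0.517 × 19.88% / 13.41% = 0.7664
β_Fenwick = 0.765 × 26.19% / 13.41% = 1.4941
β_P = Σ w_i β_i = 0.05×1.5364 + 0.13×0.9994 + 0.22×1.7163 + 0.11×0.6321 + 0.18×0.7664 + 0.31×1.4941 = 1.2550
E(R_P) = R_f + β_P × MRP = 4.65% + 1.2550 × 7.63% = 14.23%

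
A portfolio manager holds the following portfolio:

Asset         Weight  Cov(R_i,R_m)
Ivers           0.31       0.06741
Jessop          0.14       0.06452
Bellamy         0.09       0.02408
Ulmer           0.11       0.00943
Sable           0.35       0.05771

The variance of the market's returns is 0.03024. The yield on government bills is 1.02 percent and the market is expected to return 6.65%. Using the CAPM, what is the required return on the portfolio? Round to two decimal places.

β_Ivers = 0.06741 / 0.03024 = 2.2292
β_Jessop = 0.06452 / 0.03024 = 2.1336
β_Bellamy = 0.02408 / 0.03024 = 0.7963
β_Ulmer = 0.00943 / 0.03024 = 0.3118
β_Sable = 0.05771 / 0.03024 = 1.9084
β_P = Σ w_i β_i = 0.31×2.2292 + 0.14×2.1336 + 0.09×0.7963 + 0.11×0.3118 + 0.35×1.9084 = 1.7637
MRP = 6.65% − 1.02% = 5.63%
E(R_P) = R_f + β_P × MRP = 1.02% + 1.7637 × 5.63% = 10.95%

10.95%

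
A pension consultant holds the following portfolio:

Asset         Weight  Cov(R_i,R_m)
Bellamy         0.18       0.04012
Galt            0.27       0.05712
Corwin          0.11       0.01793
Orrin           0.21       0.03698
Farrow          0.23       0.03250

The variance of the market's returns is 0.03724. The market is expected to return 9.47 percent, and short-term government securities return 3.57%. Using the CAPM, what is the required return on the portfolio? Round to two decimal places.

β_Bellamy = 0.04012 / 0.03724 = 1.0773
β_Galt = 0.05712 / 0.03724 = 1.5338
β_Corwin = 0.01793 / 0.03724 = 0.4815
β_Orrin = 0.03698 / 0.03724 = 0.9930
β_Farrow = 0.03250 / 0.03724 = 0.8727
β_P = Σ w_i β_i = 0.18×1.0773 + 0.27×1.5338 + 0.11×0.4815 + 0.21×0.9930 + 0.23×0.8727 = 1.0703
MRP = 9.47% − 3.57% = 5.90%
E(R_P) = R_f + β_P × MRP = 3.57% + 1.0703 × 5.90% = 9.88%

9.88%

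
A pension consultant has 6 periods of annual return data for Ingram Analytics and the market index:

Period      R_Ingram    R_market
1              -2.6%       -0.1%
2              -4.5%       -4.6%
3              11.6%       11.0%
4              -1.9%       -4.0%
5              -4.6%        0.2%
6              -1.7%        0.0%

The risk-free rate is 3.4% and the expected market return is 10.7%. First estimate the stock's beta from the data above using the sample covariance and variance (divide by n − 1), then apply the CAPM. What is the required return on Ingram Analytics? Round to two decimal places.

Mean R_i = (-2.6 − 4.5 + 11.6 − 1.9 − 4.6 − 1.7) / 6 = -0.6167%
Mean R_m = (-0.1 − 4.6 + 11.0 − 4.0 + 0.2 + 0.0) / 6 = 0.4167%
Σ(R_i − R̄_i)(R_m − R̄_m) = 156.7817  ⇒  Cov = 156.7817 / 5 = 31.3563
Σ(R_m − R̄_m)² = 157.1683  ⇒  Var(R_m) = 157.1683 / 5 = 31.4337
β = Cov / Var(R_m) = 31.3563 / 31.4337 = 0.9975
MRP = 10.7% − 3.4% = 7.30%
E(R) = R_f + β × MRP = 3.4% + 0.9975 × 7.3% = 10.68%

10.68%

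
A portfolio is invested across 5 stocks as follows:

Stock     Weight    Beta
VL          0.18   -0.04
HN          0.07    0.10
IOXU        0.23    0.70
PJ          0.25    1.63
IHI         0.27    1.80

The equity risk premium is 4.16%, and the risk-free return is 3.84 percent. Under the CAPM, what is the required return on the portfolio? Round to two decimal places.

8.23%

β_P = Σ w_i β_i = 0.18×-0.04 + 0.07×0.10 + 0.23×0.70 + 0.25×1.63 + 0.27×1.80 = 1.0543
E(R_P) = R_f + β_P × MRP = 3.84% + 1.0543 × 4.16% = 8.23%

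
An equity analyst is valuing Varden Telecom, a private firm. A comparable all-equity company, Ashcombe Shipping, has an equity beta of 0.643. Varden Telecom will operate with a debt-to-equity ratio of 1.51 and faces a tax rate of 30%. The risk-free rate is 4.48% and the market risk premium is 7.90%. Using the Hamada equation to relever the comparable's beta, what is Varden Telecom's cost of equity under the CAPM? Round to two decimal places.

14.93%

β_L = β_U × [1 + (1 − t)(D/E)] = 0.643 × [1 + (1 − 0.30) × 1.51]
    = 0.643 × [1 + 0.70 × 1.51] = 0.643 × 2.0570 = 1.3227
E(R) = R_f + β_L × MRP = 4.48% + 1.3227 × 7.90% = 14.93%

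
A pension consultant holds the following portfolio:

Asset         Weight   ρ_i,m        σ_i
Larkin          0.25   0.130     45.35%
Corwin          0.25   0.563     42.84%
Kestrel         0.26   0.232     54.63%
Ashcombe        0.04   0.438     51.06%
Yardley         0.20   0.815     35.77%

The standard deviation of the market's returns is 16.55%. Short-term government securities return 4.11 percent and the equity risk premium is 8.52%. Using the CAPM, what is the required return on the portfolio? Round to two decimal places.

β_Larkin = 0.130 × 45.35% / 16.55% = 0.3562
β_Corwin = 0.563 × 42.84% / 16.55% = 1.4573
β_Kestrel = 0.232 × 54.63% / 16.55% = 0.7658
β_Ashcombe = 0.438 × 51.06% / 16.55% = 1.3513
β_Yardley = 0.815 × 35.77% / 16.55% = 1.7615
β_P = Σ w_i β_i = 0.25×0.3562 + 0.25×1.4573 + 0.26×0.7658 + 0.04×1.3513 + 0.20×1.7615 = 1.0588
E(R_P) = R_f + β_P × MRP = 4.11% + 1.0588 × 8.52% = 13.13%

13.13%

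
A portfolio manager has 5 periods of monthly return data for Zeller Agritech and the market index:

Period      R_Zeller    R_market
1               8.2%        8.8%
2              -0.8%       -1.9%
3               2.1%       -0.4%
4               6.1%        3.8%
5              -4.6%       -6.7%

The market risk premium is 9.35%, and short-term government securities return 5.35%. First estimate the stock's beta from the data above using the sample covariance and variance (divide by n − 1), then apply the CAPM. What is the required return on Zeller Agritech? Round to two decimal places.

Mean R_i = (8.2 − 0.8 + 2.1 + 6.1 − 4.6) / 5 = 2.2000%
Mean R_m = (8.8 − 1.9 − 0.4 + 3.8 − 6.7) / 5 = 0.7200%
Σ(R_i − R̄_i)(R_m − R̄_m) = 118.9200  ⇒  Cov = 118.9200 / 4 = 29.7300
Σ(R_m − R̄_m)² = 137.9480  ⇒  Var(R_m) = 137.9480 / 4 = 34.4870
β = Cov / Var(R_m) = 29.7300 / 34.4870 = 0.8621
E(R) = R_f + β × MRP = 5.35% + 0.8621 × 9.35% = 13.41%

13.41%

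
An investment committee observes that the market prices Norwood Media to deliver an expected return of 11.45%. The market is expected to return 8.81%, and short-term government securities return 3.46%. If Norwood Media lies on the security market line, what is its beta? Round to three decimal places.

MRP = 8.81% − 3.46% = 5.35%
β = (E(R) − R_f) / MRP = (11.45% − 3.46%) / 5.35% = 7.99% / 5.35% = 1.493

1.493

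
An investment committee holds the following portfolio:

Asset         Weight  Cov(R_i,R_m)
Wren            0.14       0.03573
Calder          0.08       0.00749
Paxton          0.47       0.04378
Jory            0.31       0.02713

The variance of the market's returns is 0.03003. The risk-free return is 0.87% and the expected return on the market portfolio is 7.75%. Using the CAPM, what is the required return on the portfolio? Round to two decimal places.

β_Wren = 0.03573 / 0.03003 = 1.1898
β_Calder = 0.00749 / 0.03003 = 0.2494
β_Paxton = 0.04378 / 0.03003 = 1.4579
β_Jory = 0.02713 / 0.03003 = 0.9034
β_P = Σ w_i β_i = 0.14×1.1898 + 0.08×0.2494 + 0.47×1.4579 + 0.31×0.9034 = 1.1518
MRP = 7.75% − 0.87% = 6.88%
E(R_P) = R_f + β_P × MRP = 0.87% + 1.1518 × 6.88% = 8.79%

8.79%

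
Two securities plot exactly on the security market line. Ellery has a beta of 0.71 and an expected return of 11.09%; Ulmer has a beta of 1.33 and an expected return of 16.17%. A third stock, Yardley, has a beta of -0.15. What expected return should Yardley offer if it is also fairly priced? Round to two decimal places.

MRP (SML slope) = (16.17% − 11.09%) / (1.33 − 0.71) = 5.08% / 0.62 = 8.1935%
R_f (intercept) = 11.09% − 0.71 × 8.1935% = 5.2726%
E(R_Yardley) = R_f + β × MRP = 5.2726% + -0.15 × 8.1935% = 4.04%

4.04%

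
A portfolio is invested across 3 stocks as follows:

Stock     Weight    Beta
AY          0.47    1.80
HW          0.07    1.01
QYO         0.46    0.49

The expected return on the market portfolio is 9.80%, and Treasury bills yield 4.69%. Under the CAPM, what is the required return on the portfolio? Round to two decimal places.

β_P = Σ w_i β_i = 0.47×1.80 + 0.07×1.01 + 0.46×0.49 = 1.1421
MRP = 9.80% − 4.69% = 5.11%
E(R_P) = R_f + β_P × MRP = 4.69% + 1.1421 × 5.11% = 10.53%

10.53%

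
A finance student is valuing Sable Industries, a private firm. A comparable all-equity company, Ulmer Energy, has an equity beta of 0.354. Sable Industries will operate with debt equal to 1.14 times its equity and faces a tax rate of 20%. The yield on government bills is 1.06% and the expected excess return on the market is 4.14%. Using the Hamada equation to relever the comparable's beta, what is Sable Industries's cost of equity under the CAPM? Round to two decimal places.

β_L = β_U × [1 + (1 − t)(D/E)] = 0.354 × [1 + (1 − 0.20) × 1.14]
    = 0.354 × [1 + 0.80 × 1.14] = 0.354 × 1.9120 = 0.6768
E(R) = R_f + β_L × MRP = 1.06% + 0.6768 × 4.14% = 3.86%

3.86%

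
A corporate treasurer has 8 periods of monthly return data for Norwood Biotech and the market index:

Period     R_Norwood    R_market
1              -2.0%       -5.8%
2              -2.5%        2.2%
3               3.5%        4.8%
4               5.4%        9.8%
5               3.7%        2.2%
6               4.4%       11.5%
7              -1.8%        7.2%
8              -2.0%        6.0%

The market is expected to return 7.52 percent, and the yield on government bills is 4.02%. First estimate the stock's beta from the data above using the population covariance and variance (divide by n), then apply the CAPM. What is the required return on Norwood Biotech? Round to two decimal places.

5.20%

Mean R_i = (-2.0 − 2.5 + 3.5 + 5.4 + 3.7 + 4.4 − 1.8 − 2.0) / 8 = 1.0875%
Mean R_m = (-5.8 + 2.2 + 4.8 + 9.8 + 2.2 + 11.5 + 7.2 + 6.0) / 8 = 4.7375%
Σ(R_i − R̄_i)(R_m − R̄_m) = 68.3838  ⇒  Cov = 68.3838 / 8 = 8.5480
Σ(R_m − R̄_m)² = 202.9388  ⇒  Var(R_m) = 202.9388 / 8 = 25.3674
β = Cov / Var(R_m) = 8.5480 / 25.3674 = 0.3370
MRP = 7.52% − 4.02% = 3.50%
E(R) = R_f + β × MRP = 4.02% + 0.3370 × 3.50% = 5.20%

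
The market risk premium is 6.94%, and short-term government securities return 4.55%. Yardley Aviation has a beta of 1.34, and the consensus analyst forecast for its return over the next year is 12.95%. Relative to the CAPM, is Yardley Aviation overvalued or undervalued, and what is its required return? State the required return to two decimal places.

Required return = R_f + β·MRP = 4.55% + 1.34 × 6.94% = 13.85%
Forecast 12.95% < required 13.85% → the stock plots below the SML → overvalued.

Overvalued; required return 13.85%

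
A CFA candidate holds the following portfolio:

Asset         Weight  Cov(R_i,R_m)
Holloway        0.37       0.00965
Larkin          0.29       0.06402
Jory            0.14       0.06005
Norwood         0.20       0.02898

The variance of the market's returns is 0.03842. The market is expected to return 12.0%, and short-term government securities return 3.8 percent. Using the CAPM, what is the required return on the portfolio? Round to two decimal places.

11.56%

β_Holloway = 0.00965 / 0.03842 = 0.2512
β_Larkin = 0.06402 / 0.03842 = 1.6663
β_Jory = 0.06005 / 0.03842 = 1.5630
β_Norwood = 0.02898 / 0.03842 = 0.7543
β_P = Σ w_i β_i = 0.37×0.2512 + 0.29×1.6663 + 0.14×1.5630 + 0.20×0.7543 = 0.9459
MRP = 12.0% − 3.8% = 8.20%
E(R_P) = R_f + β_P × MRP = 3.8% + 0.9459 × 8.2% = 11.56%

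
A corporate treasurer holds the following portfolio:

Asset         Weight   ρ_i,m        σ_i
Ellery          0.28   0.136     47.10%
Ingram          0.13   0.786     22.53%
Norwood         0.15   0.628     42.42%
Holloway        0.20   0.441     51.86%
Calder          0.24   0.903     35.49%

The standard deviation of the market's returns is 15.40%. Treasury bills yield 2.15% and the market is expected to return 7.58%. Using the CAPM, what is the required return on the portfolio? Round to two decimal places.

β_Ellery = 0.136 × 47.10% / 15.40% = 0.4159
β_Ingram = 0.786 × 22.53% / 15.40% = 1.1499
β_Norwood = 0.628 × 42.42% / 15.40% = 1.7299
β_Holloway = 0.441 × 51.86% / 15.40% = 1.4851
β_Calder = 0.903 × 35.49% / 15.40% = 2.0810
β_P = Σ w_i β_i = 0.28×0.4159 + 0.13×1.1499 + 0.15×1.7299 + 0.20×1.4851 + 0.24×2.0810 = 1.3219
MRP = 7.58% − 2.15% = 5.43%
E(R_P) = R_f + β_P × MRP = 2.15% + 1.3219 × 5.43% = 9.33%

9.33%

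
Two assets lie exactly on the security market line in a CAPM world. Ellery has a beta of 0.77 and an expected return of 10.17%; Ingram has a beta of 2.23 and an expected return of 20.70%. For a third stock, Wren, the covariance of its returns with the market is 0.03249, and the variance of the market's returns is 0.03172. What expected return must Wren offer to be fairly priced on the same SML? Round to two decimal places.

12.00%

MRP = (20.70% − 10.17%) / (2.23 − 0.77) = 7.2123%
R_f = 10.17% − 0.77 × 7.2123% = 4.6165%
β_Wren = Cov / Var(R_m) = 0.03249 / 0.03172 = 1.0243
E(R_Wren) = R_f + β × MRP = 4.6165% + 1.0243 × 7.2123% = 12.00%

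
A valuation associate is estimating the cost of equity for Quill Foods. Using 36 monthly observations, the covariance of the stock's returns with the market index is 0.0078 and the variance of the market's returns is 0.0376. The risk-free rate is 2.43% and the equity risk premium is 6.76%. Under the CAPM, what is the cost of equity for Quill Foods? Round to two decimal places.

3.83%

β = Cov(R_i, R_m) / Var(R_m) = 0.0078 / 0.0376 = 0.2074
E(R) = R_f + β × MRP = 2.43% + 0.2074 × 6.76% = 3.83%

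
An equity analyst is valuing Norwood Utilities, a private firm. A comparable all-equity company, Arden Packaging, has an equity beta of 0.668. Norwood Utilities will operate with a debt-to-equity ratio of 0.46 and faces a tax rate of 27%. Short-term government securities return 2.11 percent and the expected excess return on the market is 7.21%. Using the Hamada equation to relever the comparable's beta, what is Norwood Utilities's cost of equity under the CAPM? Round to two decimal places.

8.54%

β_L = β_U × [1 + (1 − t)(D/E)] = 0.668 × [1 + (1 − 0.27) × 0.46]
    = 0.668 × [1 + 0.73 × 0.46] = 0.668 × 1.3358 = 0.8923
E(R) = R_f + β_L × MRP = 2.11% + 0.8923 × 7.21% = 8.54%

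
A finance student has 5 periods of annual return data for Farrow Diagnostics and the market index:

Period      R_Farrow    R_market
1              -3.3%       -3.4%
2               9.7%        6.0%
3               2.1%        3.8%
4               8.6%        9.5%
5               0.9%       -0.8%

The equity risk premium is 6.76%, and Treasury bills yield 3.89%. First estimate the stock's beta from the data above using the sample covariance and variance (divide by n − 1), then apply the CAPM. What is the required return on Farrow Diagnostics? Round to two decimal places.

10.44%

Mean R_i = (-3.3 + 9.7 + 2.1 + 8.6 + 0.9) / 5 = 3.6000%
Mean R_m = (-3.4 + 6.0 + 3.8 + 9.5 − 0.8) / 5 = 3.0200%
Σ(R_i − R̄_i)(R_m − R̄_m) = 104.0200  ⇒  Cov = 104.0200 / 4 = 26.0050
Σ(R_m − R̄_m)² = 107.2880  ⇒  Var(R_m) = 107.2880 / 4 = 26.8220
β = Cov / Var(R_m) = 26.0050 / 26.8220 = 0.9695
E(R) = R_f + β × MRP = 3.89% + 0.9695 × 6.76% = 10.44%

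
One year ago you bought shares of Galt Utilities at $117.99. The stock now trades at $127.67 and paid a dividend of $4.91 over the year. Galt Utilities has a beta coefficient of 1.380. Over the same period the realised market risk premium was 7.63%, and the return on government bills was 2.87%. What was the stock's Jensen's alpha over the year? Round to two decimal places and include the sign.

-1.03%

Realised HPR = (P1 + D1 − P0) / P0 = (127.67 + 4.91 − 117.99) / 117.99 = 14.59 / 117.99 = 12.3655%
CAPM required = R_f + β·MRP = 2.87% + 1.380 × 7.63% = 13.39940%
α = realised − required = 12.3655% − 13.39940% = -1.03%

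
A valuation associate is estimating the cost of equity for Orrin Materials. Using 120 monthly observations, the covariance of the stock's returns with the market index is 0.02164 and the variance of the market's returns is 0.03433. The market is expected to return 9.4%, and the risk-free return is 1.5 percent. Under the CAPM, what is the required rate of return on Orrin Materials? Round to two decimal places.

6.48%

β = Cov(R_i, R_m) / Var(R_m) = 0.02164 / 0.03433 = 0.6304
MRP = 9.4% − 1.5% = 7.90%
E(R) = R_f + β × MRP = 1.5% + 0.6304 × 7.9% = 6.48%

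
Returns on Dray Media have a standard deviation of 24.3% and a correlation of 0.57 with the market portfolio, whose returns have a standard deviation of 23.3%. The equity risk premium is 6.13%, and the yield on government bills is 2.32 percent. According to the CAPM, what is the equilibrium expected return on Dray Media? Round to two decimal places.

β = ρ × σ_i / σ_m = 0.57 × 24.3% / 23.3% = 0.5945
E(R) = 2.32% + 0.5945 × 6.13% = 5.96%

5.96%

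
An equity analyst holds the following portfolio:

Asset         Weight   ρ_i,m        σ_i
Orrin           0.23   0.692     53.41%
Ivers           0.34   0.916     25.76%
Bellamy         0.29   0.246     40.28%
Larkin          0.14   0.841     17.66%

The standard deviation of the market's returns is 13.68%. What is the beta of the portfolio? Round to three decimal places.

1.570

β_Orrin = 0.692 × 53.41% / 13.68% = 2.7017
β_Ivers = 0.916 × 25.76% / 13.68% = 1.7249
β_Bellamy = 0.246 × 40.28% / 13.68% = 0.7243
β_Larkin = 0.841 × 17.66% / 13.68% = 1.0857
β_P = Σ w_i β_i = 0.23×2.7017 + 0.34×1.7249 + 0.29×0.7243 + 0.14×1.0857 = 1.5699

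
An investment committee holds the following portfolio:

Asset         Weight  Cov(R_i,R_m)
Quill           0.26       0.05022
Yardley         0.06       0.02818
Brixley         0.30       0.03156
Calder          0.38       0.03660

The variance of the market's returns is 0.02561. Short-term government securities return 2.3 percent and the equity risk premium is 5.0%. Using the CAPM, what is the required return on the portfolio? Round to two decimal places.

β_Quill = 0.05022 / 0.02561 = 1.9610
β_Yardley = 0.02818 / 0.02561 = 1.1004
β_Brixley = 0.03156 / 0.02561 = 1.2323
β_Calder = 0.03660 / 0.02561 = 1.4291
β_P = Σ w_i β_i = 0.26×1.9610 + 0.06×1.1004 + 0.30×1.2323 + 0.38×1.4291 = 1.4886
E(R_P) = R_f + β_P × MRP = 2.3% + 1.4886 × 5.0% = 9.74%

9.74%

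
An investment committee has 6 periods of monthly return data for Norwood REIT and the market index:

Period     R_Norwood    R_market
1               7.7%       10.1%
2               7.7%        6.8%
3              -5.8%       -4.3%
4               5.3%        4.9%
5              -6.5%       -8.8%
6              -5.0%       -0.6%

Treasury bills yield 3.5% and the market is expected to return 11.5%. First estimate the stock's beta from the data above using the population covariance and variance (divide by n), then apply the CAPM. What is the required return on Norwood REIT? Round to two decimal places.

Mean R_i = (7.7 + 7.7 − 5.8 + 5.3 − 6.5 − 5.0) / 6 = 0.5667%
Mean R_m = (10.1 + 6.8 − 4.3 + 4.9 − 8.8 − 0.6) / 6 = 1.3500%
Σ(R_i − R̄_i)(R_m − R̄_m) = 236.6500  ⇒  Cov = 236.6500 / 6 = 39.4417
Σ(R_m − R̄_m)² = 257.6150  ⇒  Var(R_m) = 257.6150 / 6 = 42.9358
β = Cov / Var(R_m) = 39.4417 / 42.9358 = 0.9186
MRP = 11.5% − 3.5% = 8.00%
E(R) = R_f + β × MRP = 3.5% + 0.9186 × 8.0% = 10.85%

10.85%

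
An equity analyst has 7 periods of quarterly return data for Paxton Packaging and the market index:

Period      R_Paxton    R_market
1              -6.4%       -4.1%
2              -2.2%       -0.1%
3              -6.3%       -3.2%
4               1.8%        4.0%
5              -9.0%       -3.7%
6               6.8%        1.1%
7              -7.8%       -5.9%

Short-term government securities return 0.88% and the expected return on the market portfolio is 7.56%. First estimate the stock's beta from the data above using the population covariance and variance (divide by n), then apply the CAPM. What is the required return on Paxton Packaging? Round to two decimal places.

Mean R_i = (-6.4 − 2.2 − 6.3 + 1.8 − 9.0 + 6.8 − 7.8) / 7 = -3.3000%
Mean R_m = (-4.1 − 0.1 − 3.2 + 4.0 − 3.7 + 1.1 − 5.9) / 7 = -1.7000%
Σ(R_i − R̄_i)(R_m − R̄_m) = 101.3500  ⇒  Cov = 101.3500 / 7 = 14.4786
Σ(R_m − R̄_m)² = 72.5400  ⇒  Var(R_m) = 72.5400 / 7 = 10.3629
β = Cov / Var(R_m) = 14.4786 / 10.3629 = 1.3972
MRP = 7.56% − 0.88% = 6.68%
E(R) = R_f + β × MRP = 0.88% + 1.3972 × 6.68% = 10.21%

10.21%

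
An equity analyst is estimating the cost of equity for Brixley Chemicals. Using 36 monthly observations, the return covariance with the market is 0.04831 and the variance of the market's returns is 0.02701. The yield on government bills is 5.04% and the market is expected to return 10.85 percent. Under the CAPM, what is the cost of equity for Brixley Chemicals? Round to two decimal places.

β = Cov(R_i, R_m) / Var(R_m) = 0.04831 / 0.02701 = 1.7886
MRP = 10.85% − 5.04% = 5.81%
E(R) = R_f + β × MRP = 5.04% + 1.7886 × 5.81% = 15.43%

15.43%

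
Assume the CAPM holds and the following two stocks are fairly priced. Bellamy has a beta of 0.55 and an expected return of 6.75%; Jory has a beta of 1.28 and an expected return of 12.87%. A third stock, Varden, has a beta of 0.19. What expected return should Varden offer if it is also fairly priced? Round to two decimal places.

3.73%

MRP (SML slope) = (12.87% − 6.75%) / (1.28 − 0.55) = 6.12% / 0.73 = 8.3836%
R_f (intercept) = 6.75% − 0.55 × 8.3836% = 2.1390%
E(R_Varden) = R_f + β × MRP = 2.1390% + 0.19 × 8.3836% = 3.73%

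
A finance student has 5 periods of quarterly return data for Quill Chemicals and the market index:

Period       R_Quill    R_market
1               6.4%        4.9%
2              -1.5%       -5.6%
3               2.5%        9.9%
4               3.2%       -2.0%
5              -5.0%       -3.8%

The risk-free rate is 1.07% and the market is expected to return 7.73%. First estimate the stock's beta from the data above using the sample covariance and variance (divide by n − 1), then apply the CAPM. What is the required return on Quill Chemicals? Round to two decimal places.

Mean R_i = (6.4 − 1.5 + 2.5 + 3.2 − 5.0) / 5 = 1.1200%
Mean R_m = (4.9 − 5.6 + 9.9 − 2.0 − 3.8) / 5 = 0.6800%
Σ(R_i − R̄_i)(R_m − R̄_m) = 73.3020  ⇒  Cov = 73.3020 / 4 = 18.3255
Σ(R_m − R̄_m)² = 169.5080  ⇒  Var(R_m) = 169.5080 / 4 = 42.3770
β = Cov / Var(R_m) = 18.3255 / 42.3770 = 0.4324
MRP = 7.73% − 1.07% = 6.66%
E(R) = R_f + β × MRP = 1.07% + 0.4324 × 6.66% = 3.95%

3.95%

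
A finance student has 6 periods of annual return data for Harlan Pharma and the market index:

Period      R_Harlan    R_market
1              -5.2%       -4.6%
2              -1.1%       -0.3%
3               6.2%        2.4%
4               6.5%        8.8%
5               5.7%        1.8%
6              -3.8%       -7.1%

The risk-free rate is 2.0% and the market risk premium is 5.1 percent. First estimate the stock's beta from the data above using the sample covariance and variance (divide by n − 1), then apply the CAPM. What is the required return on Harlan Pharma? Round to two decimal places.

6.27%

Mean R_i = (-5.2 − 1.1 + 6.2 + 6.5 + 5.7 − 3.8) / 6 = 1.3833%
Mean R_m = (-4.6 − 0.3 + 2.4 + 8.8 + 1.8 − 7.1) / 6 = 0.1667%
Σ(R_i − R̄_i)(R_m − R̄_m) = 132.1867  ⇒  Cov = 132.1867 / 5 = 26.4373
Σ(R_m − R̄_m)² = 157.9333  ⇒  Var(R_m) = 157.9333 / 5 = 31.5867
β = Cov / Var(R_m) = 26.4373 / 31.5867 = 0.8370
E(R) = R_f + β × MRP = 2.0% + 0.8370 × 5.1% = 6.27%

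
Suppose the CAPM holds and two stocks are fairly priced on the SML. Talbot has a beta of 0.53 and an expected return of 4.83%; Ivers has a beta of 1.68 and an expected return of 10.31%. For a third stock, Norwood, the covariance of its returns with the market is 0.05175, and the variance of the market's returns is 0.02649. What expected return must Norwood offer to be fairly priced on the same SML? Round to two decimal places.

MRP = (10.31% − 4.83%) / (1.68 − 0.53) = 4.7652%
R_f = 4.83% − 0.53 × 4.7652% = 2.3044%
β_Norwood = Cov / Var(R_m) = 0.05175 / 0.02649 = 1.9536
E(R_Norwood) = R_f + β × MRP = 2.3044% + 1.9536 × 4.7652% = 11.61%

11.61%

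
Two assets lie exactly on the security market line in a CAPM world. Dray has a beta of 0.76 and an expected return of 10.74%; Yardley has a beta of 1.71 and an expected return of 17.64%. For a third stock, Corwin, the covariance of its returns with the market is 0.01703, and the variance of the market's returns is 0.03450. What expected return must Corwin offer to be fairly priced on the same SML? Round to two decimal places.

8.81%

MRP = (17.64% − 10.74%) / (1.71 − 0.76) = 7.2632%
R_f = 10.74% − 0.76 × 7.2632% = 5.2200%
β_Corwin = Cov / Var(R_m) = 0.01703 / 0.03450 = 0.4936
E(R_Corwin) = R_f + β × MRP = 5.2200% + 0.4936 × 7.2632% = 8.81%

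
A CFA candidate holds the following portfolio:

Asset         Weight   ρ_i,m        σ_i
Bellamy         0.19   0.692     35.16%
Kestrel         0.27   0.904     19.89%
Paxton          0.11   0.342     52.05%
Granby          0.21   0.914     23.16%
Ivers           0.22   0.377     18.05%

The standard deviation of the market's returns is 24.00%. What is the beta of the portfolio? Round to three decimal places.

0.724

β_Bellamy = 0.692 × 35.16% / 24.00% = 1.0138
β_Kestrel = 0.904 × 19.89% / 24.00% = 0.7492
β_Paxton = 0.342 × 52.05% / 24.00% = 0.7417
β_Granby = 0.914 × 23.16% / 24.00% = 0.8820
β_Ivers = 0.377 × 18.05% / 24.00% = 0.2835
β_P = Σ w_i β_i = 0.19×1.0138 + 0.27×0.7492 + 0.11×0.7417 + 0.21×0.8820 + 0.22×0.2835 = 0.7241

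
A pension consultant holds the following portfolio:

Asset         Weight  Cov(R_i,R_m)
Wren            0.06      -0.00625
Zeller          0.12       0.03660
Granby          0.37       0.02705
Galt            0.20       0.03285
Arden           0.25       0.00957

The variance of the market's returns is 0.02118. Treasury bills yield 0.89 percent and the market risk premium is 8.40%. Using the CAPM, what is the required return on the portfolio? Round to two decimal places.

10.01%

β_Wren = -0.00625 / 0.02118 = -0.2951
β_Zeller = 0.03660 / 0.02118 = 1.7280
β_Granby = 0.02705 / 0.02118 = 1.2771
β_Galt = 0.03285 / 0.02118 = 1.5510
β_Arden = 0.00957 / 0.02118 = 0.4518
β_P = Σ w_i β_i = 0.06×-0.2951 + 0.12×1.7280 + 0.37×1.2771 + 0.20×1.5510 + 0.25×0.4518 = 1.0853
E(R_P) = R_f + β_P × MRP = 0.89% + 1.0853 × 8.40% = 10.01%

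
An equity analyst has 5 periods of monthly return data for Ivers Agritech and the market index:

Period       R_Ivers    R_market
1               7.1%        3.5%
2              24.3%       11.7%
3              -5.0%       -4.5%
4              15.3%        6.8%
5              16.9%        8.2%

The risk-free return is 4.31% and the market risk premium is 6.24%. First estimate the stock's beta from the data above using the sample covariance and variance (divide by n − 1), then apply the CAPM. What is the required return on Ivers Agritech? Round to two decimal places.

15.61%

Mean R_i = (7.1 + 24.3 − 5.0 + 15.3 + 16.9) / 5 = 11.7200%
Mean R_m = (3.5 + 11.7 − 4.5 + 6.8 + 8.2) / 5 = 5.1400%
Σ(R_i − R̄_i)(R_m − R̄_m) = 273.0760  ⇒  Cov = 273.0760 / 4 = 68.2690
Σ(R_m − R̄_m)² = 150.7720  ⇒  Var(R_m) = 150.7720 / 4 = 37.6930
β = Cov / Var(R_m) = 68.2690 / 37.6930 = 1.8112
E(R) = R_f + β × MRP = 4.31% + 1.8112 × 6.24% = 15.61%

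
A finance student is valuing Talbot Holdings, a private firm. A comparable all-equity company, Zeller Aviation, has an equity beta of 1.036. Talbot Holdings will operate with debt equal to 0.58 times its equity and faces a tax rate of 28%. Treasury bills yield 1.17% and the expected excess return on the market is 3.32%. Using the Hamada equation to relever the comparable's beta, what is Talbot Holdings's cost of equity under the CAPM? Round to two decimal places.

6.05%

β_L = β_U × [1 + (1 − t)(D/E)] = 1.036 × [1 + (1 − 0.28) × 0.58]
    = 1.036 × [1 + 0.72 × 0.58] = 1.036 × 1.4176 = 1.4686
E(R) = R_f + β_L × MRP = 1.17% + 1.4686 × 3.32% = 6.05%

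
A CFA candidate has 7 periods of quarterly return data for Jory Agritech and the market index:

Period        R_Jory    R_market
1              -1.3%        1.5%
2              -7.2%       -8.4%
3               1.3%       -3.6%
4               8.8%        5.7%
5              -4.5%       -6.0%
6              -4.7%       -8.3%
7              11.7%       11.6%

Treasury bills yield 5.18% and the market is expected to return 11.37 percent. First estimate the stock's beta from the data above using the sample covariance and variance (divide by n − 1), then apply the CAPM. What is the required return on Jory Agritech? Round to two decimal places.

Mean R_i = (-1.3 − 7.2 + 1.3 + 8.8 − 4.5 − 4.7 + 11.7) / 7 = 0.5857%
Mean R_m = (1.5 − 8.4 − 3.6 + 5.7 − 6.0 − 8.3 + 11.6) / 7 = -1.0714%
Σ(R_i − R̄_i)(R_m − R̄_m) = 310.1329  ⇒  Cov = 310.1329 / 6 = 51.6888
Σ(R_m − R̄_m)² = 349.6743  ⇒  Var(R_m) = 349.6743 / 6 = 58.2791
β = Cov / Var(R_m) = 51.6888 / 58.2791 = 0.8869
MRP = 11.37% − 5.18% = 6.19%
E(R) = R_f + β × MRP = 5.18% + 0.8869 × 6.19% = 10.67%

10.67%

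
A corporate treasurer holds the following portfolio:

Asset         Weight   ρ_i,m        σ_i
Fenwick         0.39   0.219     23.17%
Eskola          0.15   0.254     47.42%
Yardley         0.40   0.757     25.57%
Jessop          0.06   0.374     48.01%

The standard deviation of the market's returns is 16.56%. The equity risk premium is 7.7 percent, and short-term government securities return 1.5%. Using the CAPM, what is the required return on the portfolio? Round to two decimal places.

7.36%

β_Fenwick = 0.219 × 23.17% / 16.56% = 0.3064
β_Eskola = 0.254 × 47.42% / 16.56% = 0.7273
β_Yardley = 0.757 × 25.57% / 16.56% = 1.1689
β_Jessop = 0.374 × 48.01% / 16.56% = 1.0843
β_P = Σ w_i β_i = 0.39×0.3064 + 0.15×0.7273 + 0.40×1.1689 + 0.06×1.0843 = 0.7612
E(R_P) = R_f + β_P × MRP = 1.5% + 0.7612 × 7.7% = 7.36%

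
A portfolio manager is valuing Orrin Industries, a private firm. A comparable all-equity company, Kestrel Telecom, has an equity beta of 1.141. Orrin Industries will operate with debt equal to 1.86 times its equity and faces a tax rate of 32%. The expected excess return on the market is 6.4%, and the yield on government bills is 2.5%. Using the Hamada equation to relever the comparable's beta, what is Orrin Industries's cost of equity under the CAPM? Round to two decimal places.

19.04%

β_L = β_U × [1 + (1 − t)(D/E)] = 1.141 × [1 + (1 − 0.32) × 1.86]
    = 1.141 × [1 + 0.68 × 1.86] = 1.141 × 2.2648 = 2.5841
E(R) = R_f + β_L × MRP = 2.5% + 2.5841 × 6.4% = 19.04%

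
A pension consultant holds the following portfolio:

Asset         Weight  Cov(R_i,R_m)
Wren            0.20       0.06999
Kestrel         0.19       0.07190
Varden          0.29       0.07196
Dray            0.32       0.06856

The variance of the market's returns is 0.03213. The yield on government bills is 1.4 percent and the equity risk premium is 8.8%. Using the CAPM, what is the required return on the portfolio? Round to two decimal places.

20.70%

β_Wren = 0.06999 / 0.03213 = 2.1783
β_Kestrel = 0.07190 / 0.03213 = 2.2378
β_Varden = 0.07196 / 0.03213 = 2.2397
β_Dray = 0.06856 / 0.03213 = 2.1338
β_P = Σ w_i β_i = 0.20×2.1783 + 0.19×2.2378 + 0.29×2.2397 + 0.32×2.1338 = 2.1932
E(R_P) = R_f + β_P × MRP = 1.4% + 2.1932 × 8.8% = 20.70%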